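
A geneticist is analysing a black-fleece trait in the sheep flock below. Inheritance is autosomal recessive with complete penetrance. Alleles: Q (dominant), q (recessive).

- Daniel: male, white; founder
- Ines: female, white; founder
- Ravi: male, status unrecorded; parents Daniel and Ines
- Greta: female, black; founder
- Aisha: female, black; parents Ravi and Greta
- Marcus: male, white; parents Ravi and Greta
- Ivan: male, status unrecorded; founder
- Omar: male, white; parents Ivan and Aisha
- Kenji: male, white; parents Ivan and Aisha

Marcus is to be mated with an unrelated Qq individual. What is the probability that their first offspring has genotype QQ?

1/4

Marcus is white so carries Q and received q from Greta (qq), so Marcus is Qq.
The cross gives 1/4 QQ : 1/2 Qq : 1/4 qq, so P(offspring has genotype QQ) = 1/4.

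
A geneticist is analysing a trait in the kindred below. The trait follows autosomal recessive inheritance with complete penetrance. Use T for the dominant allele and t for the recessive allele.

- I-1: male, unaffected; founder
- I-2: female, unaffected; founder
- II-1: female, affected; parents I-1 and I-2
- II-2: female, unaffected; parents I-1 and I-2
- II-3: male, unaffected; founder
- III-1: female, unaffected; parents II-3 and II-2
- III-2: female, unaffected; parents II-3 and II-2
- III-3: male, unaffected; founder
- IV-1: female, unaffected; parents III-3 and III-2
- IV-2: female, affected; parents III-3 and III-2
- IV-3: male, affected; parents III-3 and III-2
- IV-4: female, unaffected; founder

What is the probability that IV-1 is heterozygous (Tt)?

III-3 is unaffected so carries T and passed t to IV-2 (tt), so III-3 is Tt.
III-2 is unaffected so carries T and passed t to IV-2 (tt), so III-2 is Tt.
Their cross gives offspring ratios 1/4 TT : 1/2 Tt : 1/4 tt. Conditioning on IV-1 being unaffected, P(Tt) = 1/2 / 3/4 = 2/3.

2/3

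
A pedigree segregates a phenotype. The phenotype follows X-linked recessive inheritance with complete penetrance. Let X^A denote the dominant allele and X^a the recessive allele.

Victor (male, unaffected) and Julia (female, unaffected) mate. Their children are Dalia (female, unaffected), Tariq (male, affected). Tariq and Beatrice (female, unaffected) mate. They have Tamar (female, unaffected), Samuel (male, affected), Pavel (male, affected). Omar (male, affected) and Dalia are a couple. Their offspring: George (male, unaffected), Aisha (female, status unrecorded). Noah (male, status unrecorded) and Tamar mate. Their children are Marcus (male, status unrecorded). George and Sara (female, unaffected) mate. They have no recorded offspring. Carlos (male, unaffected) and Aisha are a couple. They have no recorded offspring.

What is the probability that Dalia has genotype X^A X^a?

1/3

Victor is unaffected, so Victor is X^A Y.
Julia is unaffected so carries A and passed a to Tariq (X^a Y), so Julia is X^A X^a.
Their cross gives offspring ratios 1/2 X^A X^A : 1/2 X^A X^a. Conditioning on Dalia being unaffected, P(X^A X^a) = 1/2 / 1 = 1/2 before taking Dalia's own offspring into account.
Omar is affected, so Omar is X^a Y.
Now use Dalia's offspring. Probability of each recorded status — unaffected son George: 1/2 if Dalia is X^A X^a, 1 if X^A X^A. (Aisha: equally likely either way, so uninformative.)
Bayes: P(X^A X^a) = 1/2·1/2 / (1/2·1/2 + 1/2·1) = 1/3.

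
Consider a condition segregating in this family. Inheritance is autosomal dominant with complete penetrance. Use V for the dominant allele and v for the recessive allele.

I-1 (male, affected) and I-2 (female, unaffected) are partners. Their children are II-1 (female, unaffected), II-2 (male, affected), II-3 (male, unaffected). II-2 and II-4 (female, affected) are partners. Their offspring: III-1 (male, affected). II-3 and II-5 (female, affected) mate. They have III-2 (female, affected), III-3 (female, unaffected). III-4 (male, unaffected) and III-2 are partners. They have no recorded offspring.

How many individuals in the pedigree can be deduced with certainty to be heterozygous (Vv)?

4

Obligate heterozygotes: I-1 is affected so carries V and passed v to II-1 (vv), so I-1 is Vv; II-2 is affected so carries V and received v from I-2 (vv), so II-2 is Vv; II-5 is affected so carries V and passed v to III-3 (vv), so II-5 is Vv; III-2 is affected so carries V and received v from II-3 (vv), so III-2 is Vv.
Every other individual is either homozygous by phenotype or has at least one consistent homozygous assignment, so the count is 4.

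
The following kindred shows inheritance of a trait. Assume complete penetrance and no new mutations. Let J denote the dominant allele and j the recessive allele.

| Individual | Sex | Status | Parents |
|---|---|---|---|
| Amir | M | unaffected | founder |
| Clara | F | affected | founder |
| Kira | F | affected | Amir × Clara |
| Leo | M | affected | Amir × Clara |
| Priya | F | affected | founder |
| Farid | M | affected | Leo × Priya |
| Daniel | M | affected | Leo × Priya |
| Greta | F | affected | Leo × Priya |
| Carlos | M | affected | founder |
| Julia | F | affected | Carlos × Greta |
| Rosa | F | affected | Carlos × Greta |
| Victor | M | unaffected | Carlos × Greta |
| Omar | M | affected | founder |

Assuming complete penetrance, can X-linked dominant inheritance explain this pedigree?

A consistent assignment under X-linked dominant exists: Amir X^j Y, Clara X^J X^J, Kira X^J X^j, Leo X^J Y, Priya X^J X^j, Farid X^J Y, Daniel X^J Y, Greta X^J X^j, Carlos X^J Y, Julia X^J X^J, Rosa X^J X^J, Victor X^j Y, Omar X^J Y.
In this assignment every recorded phenotype matches its genotype and every non-founder's genotype is obtainable from its parents' genotypes, so the pedigree is consistent.

Yes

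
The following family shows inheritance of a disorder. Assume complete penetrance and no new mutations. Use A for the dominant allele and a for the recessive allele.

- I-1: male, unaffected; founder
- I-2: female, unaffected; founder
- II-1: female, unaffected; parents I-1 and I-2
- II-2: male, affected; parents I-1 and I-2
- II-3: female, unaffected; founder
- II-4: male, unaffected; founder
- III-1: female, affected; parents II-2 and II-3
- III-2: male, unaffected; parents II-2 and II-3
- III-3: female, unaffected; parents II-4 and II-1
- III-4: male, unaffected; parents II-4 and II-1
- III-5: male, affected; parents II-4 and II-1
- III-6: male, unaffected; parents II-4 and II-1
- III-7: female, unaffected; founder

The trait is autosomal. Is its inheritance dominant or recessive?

I-1 and I-2 are both unaffected yet have an affected child II-2. Under dominance, an affected child requires at least one affected parent, so the trait cannot be dominant.

recessive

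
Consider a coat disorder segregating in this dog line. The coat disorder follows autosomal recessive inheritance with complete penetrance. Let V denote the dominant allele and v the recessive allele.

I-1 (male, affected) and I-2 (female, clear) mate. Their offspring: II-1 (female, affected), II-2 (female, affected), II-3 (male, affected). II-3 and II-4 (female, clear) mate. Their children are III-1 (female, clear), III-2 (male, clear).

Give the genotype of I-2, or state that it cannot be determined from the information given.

From phenotype alone, I-2 is VV or Vv.
I-2 is clear so carries V and passed v to II-1 (vv), so I-2 is Vv.

Vv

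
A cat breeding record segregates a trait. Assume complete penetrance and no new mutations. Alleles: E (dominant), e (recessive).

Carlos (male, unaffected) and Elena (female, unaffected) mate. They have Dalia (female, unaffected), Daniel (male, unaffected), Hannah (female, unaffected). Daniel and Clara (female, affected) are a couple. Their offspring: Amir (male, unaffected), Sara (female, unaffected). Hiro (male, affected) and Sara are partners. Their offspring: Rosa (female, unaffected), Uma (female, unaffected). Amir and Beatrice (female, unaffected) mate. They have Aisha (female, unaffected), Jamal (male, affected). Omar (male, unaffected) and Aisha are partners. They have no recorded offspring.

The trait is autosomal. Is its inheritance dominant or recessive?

Amir and Beatrice are both unaffected yet have an affected child Jamal. Under dominance, an affected child requires at least one affected parent, so the trait cannot be dominant.

recessive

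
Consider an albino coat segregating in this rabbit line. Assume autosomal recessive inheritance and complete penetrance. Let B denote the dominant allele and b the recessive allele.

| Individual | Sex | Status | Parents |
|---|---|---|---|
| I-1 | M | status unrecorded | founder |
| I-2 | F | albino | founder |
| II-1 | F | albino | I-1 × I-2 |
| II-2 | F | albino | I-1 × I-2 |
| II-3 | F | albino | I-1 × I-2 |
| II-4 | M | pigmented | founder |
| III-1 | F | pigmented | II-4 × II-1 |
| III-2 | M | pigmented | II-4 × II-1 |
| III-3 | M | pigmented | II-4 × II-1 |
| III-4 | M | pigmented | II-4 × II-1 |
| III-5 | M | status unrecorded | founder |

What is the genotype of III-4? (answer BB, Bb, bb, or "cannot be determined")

From phenotype alone, III-4 is BB or Bb.
III-4 is pigmented so carries B and received b from II-1 (bb), so III-4 is Bb.

Bb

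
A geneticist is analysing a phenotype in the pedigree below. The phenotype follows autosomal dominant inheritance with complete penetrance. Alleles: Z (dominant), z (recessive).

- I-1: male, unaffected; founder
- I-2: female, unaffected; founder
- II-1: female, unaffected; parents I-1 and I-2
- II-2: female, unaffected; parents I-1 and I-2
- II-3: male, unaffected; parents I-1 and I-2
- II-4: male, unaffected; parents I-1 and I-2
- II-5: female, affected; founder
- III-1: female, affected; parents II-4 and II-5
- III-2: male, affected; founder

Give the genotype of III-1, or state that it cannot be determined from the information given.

From phenotype alone, III-1 is ZZ or Zz.
III-1 is affected so carries Z and received z from II-4 (zz), so III-1 is Zz.

Zz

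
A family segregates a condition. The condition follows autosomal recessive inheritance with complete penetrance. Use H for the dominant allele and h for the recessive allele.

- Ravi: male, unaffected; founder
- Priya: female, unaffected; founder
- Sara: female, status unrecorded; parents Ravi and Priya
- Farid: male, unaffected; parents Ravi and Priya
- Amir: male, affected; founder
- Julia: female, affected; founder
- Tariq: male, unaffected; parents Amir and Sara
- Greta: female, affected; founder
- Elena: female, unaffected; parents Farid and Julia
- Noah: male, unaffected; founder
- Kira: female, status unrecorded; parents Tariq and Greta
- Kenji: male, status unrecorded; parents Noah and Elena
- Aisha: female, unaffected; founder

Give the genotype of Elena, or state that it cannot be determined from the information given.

From phenotype alone, Elena is HH or Hh.
Elena is unaffected so carries H and received h from Julia (hh), so Elena is Hh.

Hh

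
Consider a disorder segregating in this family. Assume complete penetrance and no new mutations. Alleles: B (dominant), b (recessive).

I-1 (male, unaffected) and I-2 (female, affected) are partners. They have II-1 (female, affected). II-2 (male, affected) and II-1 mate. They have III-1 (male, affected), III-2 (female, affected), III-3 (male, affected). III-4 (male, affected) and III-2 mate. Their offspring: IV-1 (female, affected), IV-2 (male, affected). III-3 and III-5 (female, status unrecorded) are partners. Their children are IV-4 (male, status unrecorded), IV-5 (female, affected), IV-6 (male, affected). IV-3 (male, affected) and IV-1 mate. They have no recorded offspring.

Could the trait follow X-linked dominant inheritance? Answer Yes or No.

Yes

A consistent assignment under X-linked dominant exists: I-1 X^b Y, I-2 X^B X^B, II-1 X^B X^b, II-2 X^B Y, III-1 X^B Y, III-2 X^B X^B, III-3 X^B Y, III-4 X^B Y, III-5 X^B X^B, IV-1 X^B X^B, IV-2 X^B Y, IV-3 X^B Y, IV-4 X^B Y, IV-5 X^B X^B, IV-6 X^B Y.
In this assignment every recorded phenotype matches its genotype and every non-founder's genotype is obtainable from its parents' genotypes, so the pedigree is consistent.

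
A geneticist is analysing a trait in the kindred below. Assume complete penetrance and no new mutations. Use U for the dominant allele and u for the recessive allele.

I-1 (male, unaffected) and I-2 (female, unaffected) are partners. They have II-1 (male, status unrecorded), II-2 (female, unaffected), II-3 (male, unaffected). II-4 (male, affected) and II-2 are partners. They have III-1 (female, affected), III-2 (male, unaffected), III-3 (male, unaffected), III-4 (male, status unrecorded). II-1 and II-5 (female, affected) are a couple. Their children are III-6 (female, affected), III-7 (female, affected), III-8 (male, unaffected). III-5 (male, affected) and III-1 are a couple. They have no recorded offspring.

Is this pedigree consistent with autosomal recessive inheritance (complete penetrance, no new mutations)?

Yes

A consistent assignment under autosomal recessive exists: I-1 UU, I-2 Uu, II-1 Uu, II-2 Uu, II-3 UU, II-4 uu, II-5 uu, III-1 uu, III-2 Uu, III-3 Uu, III-4 Uu, III-5 uu, III-6 uu, III-7 uu, III-8 Uu.
In this assignment every recorded phenotype matches its genotype and every non-founder's genotype is obtainable from its parents' genotypes, so the pedigree is consistent.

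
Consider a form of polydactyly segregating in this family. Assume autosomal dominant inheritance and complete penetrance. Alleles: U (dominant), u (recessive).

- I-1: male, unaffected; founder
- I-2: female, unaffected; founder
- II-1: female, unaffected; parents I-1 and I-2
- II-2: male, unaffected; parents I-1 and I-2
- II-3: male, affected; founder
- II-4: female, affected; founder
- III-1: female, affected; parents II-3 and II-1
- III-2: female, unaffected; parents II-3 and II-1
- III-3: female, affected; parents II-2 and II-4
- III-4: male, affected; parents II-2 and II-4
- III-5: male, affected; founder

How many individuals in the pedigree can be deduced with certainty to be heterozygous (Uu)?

Obligate heterozygotes: II-3 is affected so carries U and passed u to III-2 (uu), so II-3 is Uu; III-1 is affected so carries U and received u from II-1 (uu), so III-1 is Uu; III-3 is affected so carries U and received u from II-2 (uu), so III-3 is Uu; III-4 is affected so carries U and received u from II-2 (uu), so III-4 is Uu.
Every other individual is either homozygous by phenotype or has at least one consistent homozygous assignment, so the count is 4.

4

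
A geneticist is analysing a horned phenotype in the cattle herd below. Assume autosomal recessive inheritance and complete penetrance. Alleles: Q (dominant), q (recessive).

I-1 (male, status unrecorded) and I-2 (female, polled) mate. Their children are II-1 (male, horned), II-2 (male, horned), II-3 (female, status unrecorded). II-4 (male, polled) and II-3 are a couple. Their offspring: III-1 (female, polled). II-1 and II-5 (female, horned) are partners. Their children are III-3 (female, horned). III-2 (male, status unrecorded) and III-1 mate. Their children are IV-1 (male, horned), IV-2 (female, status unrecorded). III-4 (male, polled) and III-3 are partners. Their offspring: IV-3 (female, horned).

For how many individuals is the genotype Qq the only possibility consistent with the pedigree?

Obligate heterozygotes: I-2 is polled so carries Q and passed q to II-1 (qq), so I-2 is Qq; III-1 is polled so carries Q and passed q to IV-1 (qq), so III-1 is Qq; III-4 is polled so carries Q and passed q to IV-3 (qq), so III-4 is Qq.
Every other individual is either homozygous by phenotype or has at least one consistent homozygous assignment, so the count is 3.

3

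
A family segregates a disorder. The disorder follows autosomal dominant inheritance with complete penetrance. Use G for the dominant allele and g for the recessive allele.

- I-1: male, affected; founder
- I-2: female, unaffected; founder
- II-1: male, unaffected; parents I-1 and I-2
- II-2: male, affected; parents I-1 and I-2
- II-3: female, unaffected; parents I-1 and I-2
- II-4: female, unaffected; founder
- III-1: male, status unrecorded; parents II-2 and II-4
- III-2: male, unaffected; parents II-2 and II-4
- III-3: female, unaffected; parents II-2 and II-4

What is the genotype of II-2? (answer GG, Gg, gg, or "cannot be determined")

From phenotype alone, II-2 is GG or Gg.
II-2 is affected so carries G and received g from I-2 (gg), so II-2 is Gg.

Gg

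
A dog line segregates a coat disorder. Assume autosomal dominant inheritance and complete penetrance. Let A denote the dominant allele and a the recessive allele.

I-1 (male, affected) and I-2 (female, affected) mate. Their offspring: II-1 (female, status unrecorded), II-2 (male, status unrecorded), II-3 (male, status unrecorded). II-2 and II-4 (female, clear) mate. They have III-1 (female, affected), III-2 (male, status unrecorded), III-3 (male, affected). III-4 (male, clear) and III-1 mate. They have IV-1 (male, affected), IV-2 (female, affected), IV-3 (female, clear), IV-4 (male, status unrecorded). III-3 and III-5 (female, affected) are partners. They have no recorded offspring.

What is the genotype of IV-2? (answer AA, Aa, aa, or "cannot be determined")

Aa

From phenotype alone, IV-2 is AA or Aa.
IV-2 is affected so carries A and received a from III-4 (aa), so IV-2 is Aa.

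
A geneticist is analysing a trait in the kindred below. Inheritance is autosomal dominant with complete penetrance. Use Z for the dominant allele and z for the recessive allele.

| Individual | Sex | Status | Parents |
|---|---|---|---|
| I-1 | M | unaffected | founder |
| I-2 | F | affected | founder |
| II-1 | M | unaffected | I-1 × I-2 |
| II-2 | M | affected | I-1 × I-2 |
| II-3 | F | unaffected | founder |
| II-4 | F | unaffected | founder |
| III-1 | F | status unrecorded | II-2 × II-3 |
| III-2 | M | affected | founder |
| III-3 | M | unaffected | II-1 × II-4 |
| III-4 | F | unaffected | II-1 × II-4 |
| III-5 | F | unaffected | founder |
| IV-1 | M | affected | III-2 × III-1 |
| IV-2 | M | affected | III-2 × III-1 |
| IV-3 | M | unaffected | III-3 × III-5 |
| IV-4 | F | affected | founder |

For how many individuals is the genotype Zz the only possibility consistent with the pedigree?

2

Obligate heterozygotes: I-2 is affected so carries Z and passed z to II-1 (zz), so I-2 is Zz; II-2 is affected so carries Z and received z from I-1 (zz), so II-2 is Zz.
Every other individual is either homozygous by phenotype or has at least one consistent homozygous assignment, so the count is 2.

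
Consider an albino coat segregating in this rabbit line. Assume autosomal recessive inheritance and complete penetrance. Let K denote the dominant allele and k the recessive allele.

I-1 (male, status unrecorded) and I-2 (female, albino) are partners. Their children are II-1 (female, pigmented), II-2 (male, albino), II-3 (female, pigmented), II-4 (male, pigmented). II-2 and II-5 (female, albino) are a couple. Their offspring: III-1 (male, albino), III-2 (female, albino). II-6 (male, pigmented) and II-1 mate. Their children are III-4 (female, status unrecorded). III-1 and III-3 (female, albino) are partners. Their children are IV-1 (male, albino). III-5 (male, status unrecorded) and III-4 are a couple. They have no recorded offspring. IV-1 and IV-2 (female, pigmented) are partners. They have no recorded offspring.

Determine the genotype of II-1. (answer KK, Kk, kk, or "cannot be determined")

From phenotype alone, II-1 is KK or Kk.
II-1 is pigmented so carries K and received k from I-2 (kk), so II-1 is Kk.

Kk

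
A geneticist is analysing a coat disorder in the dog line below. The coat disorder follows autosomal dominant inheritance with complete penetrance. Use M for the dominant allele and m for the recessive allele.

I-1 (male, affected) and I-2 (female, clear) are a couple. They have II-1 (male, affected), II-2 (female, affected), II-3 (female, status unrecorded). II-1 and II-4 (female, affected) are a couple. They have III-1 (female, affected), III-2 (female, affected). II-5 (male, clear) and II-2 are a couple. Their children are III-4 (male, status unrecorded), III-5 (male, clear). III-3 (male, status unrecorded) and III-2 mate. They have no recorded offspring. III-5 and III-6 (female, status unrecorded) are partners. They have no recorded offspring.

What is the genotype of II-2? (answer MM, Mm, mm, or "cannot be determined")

Mm

From phenotype alone, II-2 is MM or Mm.
II-2 is affected so carries M and received m from I-2 (mm), so II-2 is Mm.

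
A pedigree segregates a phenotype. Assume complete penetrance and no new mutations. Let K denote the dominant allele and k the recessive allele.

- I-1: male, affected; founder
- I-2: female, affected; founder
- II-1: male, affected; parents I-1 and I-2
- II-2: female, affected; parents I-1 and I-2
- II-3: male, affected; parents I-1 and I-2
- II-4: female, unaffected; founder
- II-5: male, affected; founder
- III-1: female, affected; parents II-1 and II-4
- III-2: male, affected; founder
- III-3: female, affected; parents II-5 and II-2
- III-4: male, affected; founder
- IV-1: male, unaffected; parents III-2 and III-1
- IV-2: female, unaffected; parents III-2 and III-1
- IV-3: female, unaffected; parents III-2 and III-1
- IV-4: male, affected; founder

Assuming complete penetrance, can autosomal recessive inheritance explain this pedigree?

No

Under autosomal recessive, IV-1 (unaffected, male) cannot arise from III-2 (affected) × III-1 (affected).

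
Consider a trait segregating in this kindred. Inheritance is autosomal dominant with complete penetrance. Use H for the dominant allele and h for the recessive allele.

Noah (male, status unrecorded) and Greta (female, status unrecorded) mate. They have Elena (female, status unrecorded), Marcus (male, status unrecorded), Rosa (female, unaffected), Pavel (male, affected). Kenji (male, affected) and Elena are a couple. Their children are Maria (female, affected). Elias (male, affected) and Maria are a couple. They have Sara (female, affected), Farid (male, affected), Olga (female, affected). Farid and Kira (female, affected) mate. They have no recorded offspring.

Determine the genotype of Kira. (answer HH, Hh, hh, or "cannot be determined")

cannot be determined

Kira's phenotype allows HH or Hh, and no parent or child forces a single allele at both positions; consistent genotype assignments exist with Kira as HH or Hh.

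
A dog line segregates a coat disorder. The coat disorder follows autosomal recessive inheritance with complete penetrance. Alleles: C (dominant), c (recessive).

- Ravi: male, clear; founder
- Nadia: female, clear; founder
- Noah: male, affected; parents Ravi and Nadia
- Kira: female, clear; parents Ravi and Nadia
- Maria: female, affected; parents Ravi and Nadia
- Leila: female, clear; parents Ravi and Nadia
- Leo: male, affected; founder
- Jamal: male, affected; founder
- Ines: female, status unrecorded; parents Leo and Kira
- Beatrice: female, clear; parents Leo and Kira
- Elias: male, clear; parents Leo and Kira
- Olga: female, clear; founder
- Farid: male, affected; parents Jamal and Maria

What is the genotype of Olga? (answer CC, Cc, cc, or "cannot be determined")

Olga's phenotype allows CC or Cc, and no parent or child forces a single allele at both positions; consistent genotype assignments exist with Olga as CC or Cc.

cannot be determined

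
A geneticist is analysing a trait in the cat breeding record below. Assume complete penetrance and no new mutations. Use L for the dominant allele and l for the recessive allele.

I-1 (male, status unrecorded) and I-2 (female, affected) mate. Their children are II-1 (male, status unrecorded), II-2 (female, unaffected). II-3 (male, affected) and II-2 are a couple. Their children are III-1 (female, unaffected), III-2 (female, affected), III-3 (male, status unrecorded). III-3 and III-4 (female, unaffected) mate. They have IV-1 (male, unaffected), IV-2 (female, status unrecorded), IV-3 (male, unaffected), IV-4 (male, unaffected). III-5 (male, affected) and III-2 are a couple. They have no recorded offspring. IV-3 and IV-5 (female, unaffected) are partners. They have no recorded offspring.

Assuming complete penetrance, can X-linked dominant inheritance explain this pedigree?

Under X-linked dominant, III-1 (unaffected, female) cannot arise from II-3 (affected) × II-2 (unaffected).

No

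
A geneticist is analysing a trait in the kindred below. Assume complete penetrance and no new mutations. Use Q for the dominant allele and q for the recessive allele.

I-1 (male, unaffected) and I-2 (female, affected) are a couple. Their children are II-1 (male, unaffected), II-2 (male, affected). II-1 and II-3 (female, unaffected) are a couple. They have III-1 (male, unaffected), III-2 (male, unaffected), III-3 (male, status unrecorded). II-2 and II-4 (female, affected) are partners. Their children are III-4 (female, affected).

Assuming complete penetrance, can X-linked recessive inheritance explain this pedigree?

Under X-linked recessive, II-1 (unaffected, male) cannot arise from I-1 (unaffected) × I-2 (affected).

No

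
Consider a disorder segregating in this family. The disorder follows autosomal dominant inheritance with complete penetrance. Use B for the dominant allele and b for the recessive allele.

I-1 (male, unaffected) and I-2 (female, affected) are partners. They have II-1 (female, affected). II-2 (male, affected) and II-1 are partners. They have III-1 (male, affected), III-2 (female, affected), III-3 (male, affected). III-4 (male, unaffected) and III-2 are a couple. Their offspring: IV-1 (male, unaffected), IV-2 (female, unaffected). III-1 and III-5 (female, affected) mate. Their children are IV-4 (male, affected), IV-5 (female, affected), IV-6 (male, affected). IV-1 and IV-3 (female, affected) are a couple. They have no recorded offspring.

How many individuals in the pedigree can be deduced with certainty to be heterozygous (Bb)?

Obligate heterozygotes: II-1 is affected so carries B and received b from I-1 (bb), so II-1 is Bb; III-2 is affected so carries B and passed b to IV-1 (bb), so III-2 is Bb.
Every other individual is either homozygous by phenotype or has at least one consistent homozygous assignment, so the count is 2.

2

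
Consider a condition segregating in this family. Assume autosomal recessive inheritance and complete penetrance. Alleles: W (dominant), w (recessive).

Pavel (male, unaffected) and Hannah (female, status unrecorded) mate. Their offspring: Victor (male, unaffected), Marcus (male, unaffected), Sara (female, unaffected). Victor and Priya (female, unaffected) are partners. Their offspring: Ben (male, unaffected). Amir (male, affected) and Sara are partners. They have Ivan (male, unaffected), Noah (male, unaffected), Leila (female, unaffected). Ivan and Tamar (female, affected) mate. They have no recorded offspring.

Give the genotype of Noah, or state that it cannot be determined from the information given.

From phenotype alone, Noah is WW or Ww.
Noah is unaffected so carries W and received w from Amir (ww), so Noah is Ww.

Ww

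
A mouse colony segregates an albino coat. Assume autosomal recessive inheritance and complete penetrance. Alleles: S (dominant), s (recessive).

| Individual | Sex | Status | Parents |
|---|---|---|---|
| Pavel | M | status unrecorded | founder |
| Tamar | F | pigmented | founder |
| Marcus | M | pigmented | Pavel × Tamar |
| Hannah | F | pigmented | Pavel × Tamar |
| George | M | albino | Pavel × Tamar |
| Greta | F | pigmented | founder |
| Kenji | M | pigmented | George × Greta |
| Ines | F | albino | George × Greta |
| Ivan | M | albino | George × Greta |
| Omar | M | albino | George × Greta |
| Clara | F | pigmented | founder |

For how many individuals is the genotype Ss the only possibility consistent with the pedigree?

3

Obligate heterozygotes: Tamar is pigmented so carries S and passed s to George (ss), so Tamar is Ss; Greta is pigmented so carries S and passed s to Ines (ss), so Greta is Ss; Kenji is pigmented so carries S and received s from George (ss), so Kenji is Ss.
Every other individual is either homozygous by phenotype or has at least one consistent homozygous assignment, so the count is 3.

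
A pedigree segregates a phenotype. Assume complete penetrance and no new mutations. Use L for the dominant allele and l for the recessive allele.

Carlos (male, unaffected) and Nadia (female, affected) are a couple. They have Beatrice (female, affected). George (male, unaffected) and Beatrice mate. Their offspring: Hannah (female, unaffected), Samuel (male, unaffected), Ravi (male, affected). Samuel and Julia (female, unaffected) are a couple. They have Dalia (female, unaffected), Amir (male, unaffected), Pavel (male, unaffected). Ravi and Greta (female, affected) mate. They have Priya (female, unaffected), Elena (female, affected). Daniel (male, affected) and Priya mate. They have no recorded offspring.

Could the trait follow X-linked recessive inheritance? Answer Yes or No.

No

Under X-linked recessive, Beatrice (affected, female) cannot arise from Carlos (unaffected) × Nadia (affected).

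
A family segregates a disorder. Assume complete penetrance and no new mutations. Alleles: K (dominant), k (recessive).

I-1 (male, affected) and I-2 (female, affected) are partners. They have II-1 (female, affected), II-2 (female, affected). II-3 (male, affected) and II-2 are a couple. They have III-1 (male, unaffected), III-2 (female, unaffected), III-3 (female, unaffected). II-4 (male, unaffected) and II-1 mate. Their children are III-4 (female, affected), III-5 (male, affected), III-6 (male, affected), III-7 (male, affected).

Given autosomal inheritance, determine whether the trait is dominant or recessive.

II-3 and II-2 are both affected yet have an unaffected child III-1. Under a recessive model two affected parents are homozygous and every child would be affected, so the trait cannot be recessive.

dominant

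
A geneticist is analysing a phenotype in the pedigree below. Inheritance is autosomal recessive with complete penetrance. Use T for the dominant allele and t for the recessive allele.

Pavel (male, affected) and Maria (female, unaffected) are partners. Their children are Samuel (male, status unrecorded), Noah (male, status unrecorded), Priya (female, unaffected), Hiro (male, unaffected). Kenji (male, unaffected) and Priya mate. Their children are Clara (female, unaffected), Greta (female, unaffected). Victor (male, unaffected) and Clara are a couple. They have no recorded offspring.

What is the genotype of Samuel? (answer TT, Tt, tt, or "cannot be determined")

Samuel's phenotype is unrecorded, and no parent or child forces a single allele at both positions; consistent genotype assignments exist with Samuel as Tt or tt.

cannot be determined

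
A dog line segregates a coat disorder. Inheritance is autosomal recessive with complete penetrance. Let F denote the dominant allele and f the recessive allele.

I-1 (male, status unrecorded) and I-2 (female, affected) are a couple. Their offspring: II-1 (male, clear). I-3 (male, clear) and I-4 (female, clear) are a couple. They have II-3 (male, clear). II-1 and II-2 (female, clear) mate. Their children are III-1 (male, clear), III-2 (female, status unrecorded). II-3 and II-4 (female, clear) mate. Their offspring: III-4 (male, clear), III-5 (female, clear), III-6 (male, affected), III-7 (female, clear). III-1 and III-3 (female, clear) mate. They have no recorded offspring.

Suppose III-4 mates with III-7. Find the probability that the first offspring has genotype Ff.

4/9

II-3 is clear so carries F and passed f to III-6 (ff), so II-3 is Ff.
II-4 is clear so carries F and passed f to III-6 (ff), so II-4 is Ff.
III-4 is a clear offspring of II-3 (Ff) × II-4 (Ff), whose cross gives 1/4 FF : 1/2 Ff : 1/4 ff; conditioning on being clear, III-4 is FF with probability 1/3, Ff with probability 2/3.
III-7 is a clear offspring of II-3 (Ff) × II-4 (Ff), whose cross gives 1/4 FF : 1/2 Ff : 1/4 ff; conditioning on being clear, III-7 is FF with probability 1/3, Ff with probability 2/3.
Summing over parental genotype combinations, P(offspring has genotype Ff) = 2/9·1/2 + 2/9·1/2 + 4/9·1/2 = 4/9.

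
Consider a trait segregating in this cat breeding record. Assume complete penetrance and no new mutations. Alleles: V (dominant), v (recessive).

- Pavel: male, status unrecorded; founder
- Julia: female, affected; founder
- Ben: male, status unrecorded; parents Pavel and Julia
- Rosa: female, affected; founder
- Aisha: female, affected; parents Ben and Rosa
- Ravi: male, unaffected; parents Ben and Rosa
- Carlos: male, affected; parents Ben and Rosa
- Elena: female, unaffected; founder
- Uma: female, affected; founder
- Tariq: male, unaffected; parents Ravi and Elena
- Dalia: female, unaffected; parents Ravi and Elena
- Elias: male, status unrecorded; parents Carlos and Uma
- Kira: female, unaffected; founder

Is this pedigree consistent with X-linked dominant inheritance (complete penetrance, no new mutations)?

Yes

A consistent assignment under X-linked dominant exists: Pavel X^V Y, Julia X^V X^V, Ben X^V Y, Rosa X^V X^v, Aisha X^V X^V, Ravi X^v Y, Carlos X^V Y, Elena X^v X^v, Uma X^V X^V, Tariq X^v Y, Dalia X^v X^v, Elias X^V Y, Kira X^v X^v.
In this assignment every recorded phenotype matches its genotype and every non-founder's genotype is obtainable from its parents' genotypes, so the pedigree is consistent.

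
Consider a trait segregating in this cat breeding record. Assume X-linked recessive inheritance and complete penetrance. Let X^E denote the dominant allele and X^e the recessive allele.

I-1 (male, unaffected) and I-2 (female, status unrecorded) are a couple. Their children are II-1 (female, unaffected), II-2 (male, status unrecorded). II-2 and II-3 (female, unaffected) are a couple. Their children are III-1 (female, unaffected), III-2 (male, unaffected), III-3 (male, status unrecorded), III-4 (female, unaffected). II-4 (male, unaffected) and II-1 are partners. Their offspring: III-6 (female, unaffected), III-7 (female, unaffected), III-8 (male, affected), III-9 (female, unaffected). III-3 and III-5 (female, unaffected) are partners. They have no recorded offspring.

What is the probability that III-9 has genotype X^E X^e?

II-4 is unaffected, so II-4 is X^E Y.
II-1 is unaffected so carries E and passed e to III-8 (X^e Y), so II-1 is X^E X^e.
Their cross gives offspring ratios 1/2 X^E X^E : 1/2 X^E X^e. Conditioning on III-9 being unaffected, P(X^E X^e) = 1/2 / 1 = 1/2.

1/2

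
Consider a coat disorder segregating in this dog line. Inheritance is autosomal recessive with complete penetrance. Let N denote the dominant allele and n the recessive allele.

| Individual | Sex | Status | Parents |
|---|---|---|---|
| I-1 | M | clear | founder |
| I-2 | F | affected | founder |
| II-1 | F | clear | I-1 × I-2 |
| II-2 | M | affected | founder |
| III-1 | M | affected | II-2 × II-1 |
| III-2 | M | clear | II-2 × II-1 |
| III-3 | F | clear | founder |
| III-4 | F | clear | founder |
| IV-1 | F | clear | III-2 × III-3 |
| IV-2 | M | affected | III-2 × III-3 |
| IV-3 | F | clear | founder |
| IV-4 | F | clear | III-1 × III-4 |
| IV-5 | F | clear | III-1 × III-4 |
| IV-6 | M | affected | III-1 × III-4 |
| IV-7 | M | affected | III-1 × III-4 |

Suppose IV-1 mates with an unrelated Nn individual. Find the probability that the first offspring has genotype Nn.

1/2

III-2 is clear so carries N and received n from II-2 (nn), so III-2 is Nn.
III-3 is clear so carries N and passed n to IV-2 (nn), so III-3 is Nn.
IV-1 is a clear offspring of III-2 (Nn) × III-3 (Nn), whose cross gives 1/4 NN : 1/2 Nn : 1/4 nn; conditioning on being clear, IV-1 is NN with probability 1/3, Nn with probability 2/3.
Summing over parental genotype combinations, P(offspring has genotype Nn) = 1/3·1/2 + 2/3·1/2 = 1/2.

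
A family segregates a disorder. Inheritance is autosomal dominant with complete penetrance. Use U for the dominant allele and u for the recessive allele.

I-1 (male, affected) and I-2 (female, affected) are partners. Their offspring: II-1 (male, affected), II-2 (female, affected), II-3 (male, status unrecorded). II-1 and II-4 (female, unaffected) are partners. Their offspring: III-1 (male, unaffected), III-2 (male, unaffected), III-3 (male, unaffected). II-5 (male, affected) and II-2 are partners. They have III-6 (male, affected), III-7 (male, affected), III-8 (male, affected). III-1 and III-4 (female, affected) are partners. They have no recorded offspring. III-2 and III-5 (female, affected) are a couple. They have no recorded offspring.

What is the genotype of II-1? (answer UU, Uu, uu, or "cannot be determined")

From phenotype alone, II-1 is UU or Uu.
II-1 is affected so carries U and passed u to III-1 (uu), so II-1 is Uu.

Uu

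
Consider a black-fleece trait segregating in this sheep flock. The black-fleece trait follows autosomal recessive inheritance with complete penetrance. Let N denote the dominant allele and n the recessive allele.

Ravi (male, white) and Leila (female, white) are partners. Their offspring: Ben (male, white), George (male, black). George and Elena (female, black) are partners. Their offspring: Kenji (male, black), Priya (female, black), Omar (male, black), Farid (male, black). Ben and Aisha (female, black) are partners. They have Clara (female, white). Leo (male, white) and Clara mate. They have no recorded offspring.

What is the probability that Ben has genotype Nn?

1/2

Ravi is white so carries N and passed n to George (nn), so Ravi is Nn.
Leila is white so carries N and passed n to George (nn), so Leila is Nn.
Their cross gives offspring ratios 1/4 NN : 1/2 Nn : 1/4 nn. Conditioning on Ben being white, P(Nn) = 1/2 / 3/4 = 2/3 before taking Ben's own offspring into account.
Aisha is black, so Aisha is nn.
Now use Ben's offspring. Probability of each recorded status — white daughter Clara: 1/2 if Ben is Nn, 1 if NN.
Bayes: P(Nn) = 2/3·1/2 / (2/3·1/2 + 1/3·1) = 1/2.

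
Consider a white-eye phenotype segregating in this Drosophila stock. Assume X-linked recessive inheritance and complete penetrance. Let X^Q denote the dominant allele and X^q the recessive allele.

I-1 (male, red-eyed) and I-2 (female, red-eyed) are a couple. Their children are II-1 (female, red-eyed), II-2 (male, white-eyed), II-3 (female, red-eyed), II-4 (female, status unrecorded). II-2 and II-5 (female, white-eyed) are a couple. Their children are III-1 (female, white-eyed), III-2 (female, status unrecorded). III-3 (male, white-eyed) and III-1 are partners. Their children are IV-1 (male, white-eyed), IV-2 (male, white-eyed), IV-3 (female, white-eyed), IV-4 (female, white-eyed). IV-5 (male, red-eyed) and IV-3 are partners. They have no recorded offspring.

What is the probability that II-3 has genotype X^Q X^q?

I-1 is red-eyed, so I-1 is X^Q Y.
I-2 is red-eyed so carries Q and passed q to II-2 (X^q Y), so I-2 is X^Q X^q.
Their cross gives offspring ratios 1/2 X^Q X^Q : 1/2 X^Q X^q. Conditioning on II-3 being red-eyed, P(X^Q X^q) = 1/2 / 1 = 1/2.

1/2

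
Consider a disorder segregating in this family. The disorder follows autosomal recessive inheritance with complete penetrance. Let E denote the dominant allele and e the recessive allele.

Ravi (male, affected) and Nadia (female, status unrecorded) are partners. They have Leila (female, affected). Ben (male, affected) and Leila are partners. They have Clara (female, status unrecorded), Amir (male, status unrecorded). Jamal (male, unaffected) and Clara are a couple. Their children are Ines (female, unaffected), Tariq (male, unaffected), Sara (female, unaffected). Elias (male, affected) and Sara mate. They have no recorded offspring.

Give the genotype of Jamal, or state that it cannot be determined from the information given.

cannot be determined

Jamal's phenotype allows EE or Ee, and no parent or child forces a single allele at both positions; consistent genotype assignments exist with Jamal as EE or Ee.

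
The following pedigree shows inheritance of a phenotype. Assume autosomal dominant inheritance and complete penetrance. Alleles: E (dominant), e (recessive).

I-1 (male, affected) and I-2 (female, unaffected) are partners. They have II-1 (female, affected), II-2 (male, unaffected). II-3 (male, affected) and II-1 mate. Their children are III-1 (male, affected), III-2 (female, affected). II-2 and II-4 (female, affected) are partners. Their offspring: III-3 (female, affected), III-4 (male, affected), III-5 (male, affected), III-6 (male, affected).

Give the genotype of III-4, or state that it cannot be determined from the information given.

Ee

From phenotype alone, III-4 is EE or Ee.
III-4 is affected so carries E and received e from II-2 (ee), so III-4 is Ee.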